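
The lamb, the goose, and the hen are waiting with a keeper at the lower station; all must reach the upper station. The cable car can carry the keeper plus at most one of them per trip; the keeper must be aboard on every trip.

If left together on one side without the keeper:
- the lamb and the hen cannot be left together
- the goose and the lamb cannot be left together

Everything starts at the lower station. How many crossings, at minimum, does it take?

Counting alone: the keeper can take at most 1 across per trip to the upper station, so moving all 3 needs at least 3 loaded trips out, with a return between consecutive ones — at least 5 crossings.
The safety rule pushes this higher. Following every safe sequence of crossings, the most of the 3 that can be at the upper station as the cable car arrives there on crossing 5 is 2 — never all 3.
So no plan with fewer than 7 crossings exists, and this one achieves 7:
1. Keeper goes to the upper station with the lamb.
2. Keeper goes back to the lower station alone.
3. Keeper goes to the upper station with the goose.
4. Keeper goes back to the lower station with the lamb.
5. Keeper goes to the upper station with the hen.
6. Keeper goes back to the lower station alone.
7. Keeper goes to the upper station with the lamb.

7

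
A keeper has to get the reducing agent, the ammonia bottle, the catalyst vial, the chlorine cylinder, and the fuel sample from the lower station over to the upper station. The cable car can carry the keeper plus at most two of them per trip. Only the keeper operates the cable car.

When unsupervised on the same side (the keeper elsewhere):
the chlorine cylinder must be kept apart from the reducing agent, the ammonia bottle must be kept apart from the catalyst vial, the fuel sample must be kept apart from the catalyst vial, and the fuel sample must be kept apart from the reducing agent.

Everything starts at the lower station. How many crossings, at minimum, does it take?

Counting alone: the keeper can take at most 2 across per trip to the upper station, so moving all 5 needs at least 3 loaded trips out, with a return between consecutive ones — at least 5 crossings.
The safety rule pushes this higher. Following every safe sequence of crossings, the most of the 5 that can be at the upper station as the cable car arrives there on crossing 5 is 4 — never all 5.
So no plan with fewer than 7 crossings exists, and this one achieves 7:
1. Keeper goes to the upper station with the catalyst vial and the reducing agent.
2. Keeper goes back to the lower station alone.
3. Keeper goes to the upper station with the ammonia bottle.
4. Keeper goes back to the lower station with the catalyst vial.
5. Keeper goes to the upper station with the chlorine cylinder and the fuel sample.
6. Keeper goes back to the lower station with the reducing agent.
7. Keeper goes to the upper station with the catalyst vial and the reducing agent.

7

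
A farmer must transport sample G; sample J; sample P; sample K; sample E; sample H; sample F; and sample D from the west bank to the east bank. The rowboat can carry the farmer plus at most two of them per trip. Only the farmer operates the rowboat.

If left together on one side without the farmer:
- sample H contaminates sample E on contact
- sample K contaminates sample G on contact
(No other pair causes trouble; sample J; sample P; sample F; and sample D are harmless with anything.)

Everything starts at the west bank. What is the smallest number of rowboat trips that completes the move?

7

Counting alone: the farmer can take at most 2 across per trip to the east bank, so moving all 8 needs at least 4 loaded trips out, with a return between consecutive ones — at least 7 crossings.
The plan below uses exactly 7 crossings, so it is optimal:
1. Farmer goes to the east bank with sample E and sample G.
2. Farmer goes back to the west bank alone.
3. Farmer goes to the east bank with sample J and sample P.
4. Farmer goes back to the west bank alone.
5. Farmer goes to the east bank with sample D and sample F.
6. Farmer goes back to the west bank alone.
7. Farmer goes to the east bank with sample H and sample K.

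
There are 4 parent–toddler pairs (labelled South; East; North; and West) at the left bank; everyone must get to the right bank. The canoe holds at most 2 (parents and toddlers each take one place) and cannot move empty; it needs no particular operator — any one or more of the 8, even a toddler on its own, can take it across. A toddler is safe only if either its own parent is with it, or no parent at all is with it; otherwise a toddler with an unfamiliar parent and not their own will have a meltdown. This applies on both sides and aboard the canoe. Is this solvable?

Following every safe sequence of crossings from the start, the most of the 8 that can be at the right bank as the canoe arrives there on crossings 1, 3, 5 is 2, 3, 4 respectively; the best ever achieved is 4 of 8.
From crossing 7 on, no configuration arises that was not already reachable earlier: only 44 distinct safe configurations (who is on which side, and where the canoe is) can ever be reached, none of them has everyone across, and every continuation just revisits them. So no valid plan exists.

No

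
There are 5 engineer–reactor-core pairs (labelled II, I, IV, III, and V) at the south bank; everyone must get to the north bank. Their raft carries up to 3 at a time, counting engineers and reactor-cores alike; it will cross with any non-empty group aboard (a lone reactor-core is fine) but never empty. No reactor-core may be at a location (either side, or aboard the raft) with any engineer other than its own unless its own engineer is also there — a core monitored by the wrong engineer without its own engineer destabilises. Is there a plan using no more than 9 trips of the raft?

No

Counting alone: each trip to the north bank takes at most 3 across and each return brings at least 1 back, so after t trips out (and t−1 returns) at most 3t − (t−1) of the 10 are across; that first reaches 10 at t = 5, so at least 9 crossings are needed.
The safety rule pushes this higher. Following every safe sequence of crossings, the most of the 10 that can be at the north bank as the raft arrives there on crossing 9 is 9 — never all 10.
So the move cannot be finished within 9 crossings. (The shortest complete plan takes 11:)
1. engineer II and reactor-core II cross → the north bank.
2. engineer II crosses ← the south bank.
3. reactor-core I, reactor-core III, and reactor-core IV cross → the north bank.
4. reactor-core II crosses ← the south bank.
5. engineer I, engineer III, and engineer IV cross → the north bank.
6. engineer I and reactor-core I cross ← the south bank.
7. engineer I, engineer II, and engineer V cross → the north bank.
8. reactor-core IV crosses ← the south bank.
9. reactor-core I and reactor-core II cross → the north bank.
10. reactor-core II crosses ← the south bank.
11. reactor-core II, reactor-core IV, and reactor-core V cross → the north bank.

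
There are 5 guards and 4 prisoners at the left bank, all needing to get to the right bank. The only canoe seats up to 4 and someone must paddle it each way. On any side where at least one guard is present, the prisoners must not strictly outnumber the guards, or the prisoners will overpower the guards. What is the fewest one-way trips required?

Counting alone: each trip to the right bank takes at most 4 across and each return brings at least 1 back, so after t trips out (and t−1 returns) at most 4t − (t−1) of the 9 are across; that first reaches 9 at t = 3, so at least 5 crossings are needed.
The plan below uses exactly 5 crossings, so it is optimal:
1. 3 prisoners → the right bank.  (the left bank: 5G 1P; the right bank: 0G 3P)
2. 1 prisoner ← the left bank.  (the left bank: 5G 2P; the right bank: 0G 2P)
3. 3 guards and 1 prisoner → the right bank.  (the left bank: 2G 1P; the right bank: 3G 3P)
4. 1 prisoner ← the left bank.  (the left bank: 2G 2P; the right bank: 3G 2P)
5. 2 guards and 2 prisoners → the right bank.  (the left bank: 0G 0P; the right bank: 5G 4P)

5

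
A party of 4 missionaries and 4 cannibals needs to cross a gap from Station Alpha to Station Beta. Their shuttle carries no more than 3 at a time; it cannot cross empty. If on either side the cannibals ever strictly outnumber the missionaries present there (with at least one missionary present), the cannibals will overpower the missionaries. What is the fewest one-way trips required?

9

Counting alone: each trip to Station Beta takes at most 3 across and each return brings at least 1 back, so after t trips out (and t−1 returns) at most 3t − (t−1) of the 8 are across; that first reaches 8 at t = 4, so at least 7 crossings are needed.
The safety rule pushes this higher. Following every safe sequence of crossings, the most of the 8 that can be at Station Beta as the shuttle arrives there on crossing 7 is 7 — never all 8.
So no plan with fewer than 9 crossings exists, and this one achieves 9:
1. 2 cannibals → Station Beta.  (Station Alpha: 4M 2C; Station Beta: 0M 2C)
2. 1 cannibal ← Station Alpha.  (Station Alpha: 4M 3C; Station Beta: 0M 1C)
3. 3 cannibals → Station Beta.  (Station Alpha: 4M 0C; Station Beta: 0M 4C)
4. 1 cannibal ← Station Alpha.  (Station Alpha: 4M 1C; Station Beta: 0M 3C)
5. 3 missionaries → Station Beta.  (Station Alpha: 1M 1C; Station Beta: 3M 3C)
6. 1 missionary and 1 cannibal ← Station Alpha.  (Station Alpha: 2M 2C; Station Beta: 2M 2C)
7. 2 missionaries → Station Beta.  (Station Alpha: 0M 2C; Station Beta: 4M 2C)
8. 1 cannibal ← Station Alpha.  (Station Alpha: 0M 3C; Station Beta: 4M 1C)
9. 3 cannibals → Station Beta.  (Station Alpha: 0M 0C; Station Beta: 4M 4C)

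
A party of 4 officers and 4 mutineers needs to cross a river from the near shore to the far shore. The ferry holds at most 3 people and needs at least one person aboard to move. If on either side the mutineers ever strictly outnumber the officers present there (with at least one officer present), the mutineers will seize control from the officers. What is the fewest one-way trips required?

9

Counting alone: each trip to the far shore takes at most 3 across and each return brings at least 1 back, so after t trips out (and t−1 returns) at most 3t − (t−1) of the 8 are across; that first reaches 8 at t = 4, so at least 7 crossings are needed.
The safety rule pushes this higher. Following every safe sequence of crossings, the most of the 8 that can be at the far shore as the ferry arrives there on crossing 7 is 7 — never all 8.
So no plan with fewer than 9 crossings exists, and this one achieves 9:
1. 2 mutineers → the far shore.  (the near shore: 4O 2M; the far shore: 0O 2M)
2. 1 mutineer ← the near shore.  (the near shore: 4O 3M; the far shore: 0O 1M)
3. 3 mutineers → the far shore.  (the near shore: 4O 0M; the far shore: 0O 4M)
4. 1 mutineer ← the near shore.  (the near shore: 4O 1M; the far shore: 0O 3M)
5. 3 officers → the far shore.  (the near shore: 1O 1M; the far shore: 3O 3M)
6. 1 officer and 1 mutineer ← the near shore.  (the near shore: 2O 2M; the far shore: 2O 2M)
7. 2 officers → the far shore.  (the near shore: 0O 2M; the far shore: 4O 2M)
8. 1 mutineer ← the near shore.  (the near shore: 0O 3M; the far shore: 4O 1M)
9. 3 mutineers → the far shore.  (the near shore: 0O 0M; the far shore: 4O 4M)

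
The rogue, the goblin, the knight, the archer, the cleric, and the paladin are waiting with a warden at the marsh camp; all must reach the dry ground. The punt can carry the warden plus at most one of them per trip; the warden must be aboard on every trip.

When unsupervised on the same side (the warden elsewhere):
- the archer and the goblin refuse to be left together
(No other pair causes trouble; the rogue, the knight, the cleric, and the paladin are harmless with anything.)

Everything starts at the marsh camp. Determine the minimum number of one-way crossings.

Counting alone: the warden can take at most 1 across per trip to the dry ground, so moving all 6 needs at least 6 loaded trips out, with a return between consecutive ones — at least 11 crossings.
The plan below uses exactly 11 crossings, so it is optimal:
1. Warden goes to the dry ground with the goblin.  [the marsh camp: the archer, the cleric, the knight, the paladin, the rogue | the dry ground: the goblin]
2. Warden goes back to the marsh camp alone.  [the marsh camp: the archer, the cleric, the knight, the paladin, the rogue | the dry ground: the goblin]
3. Warden goes to the dry ground with the rogue.  [the marsh camp: the archer, the cleric, the knight, the paladin | the dry ground: the goblin, the rogue]
4. Warden goes back to the marsh camp alone.  [the marsh camp: the archer, the cleric, the knight, the paladin | the dry ground: the goblin, the rogue]
5. Warden goes to the dry ground with the knight.  [the marsh camp: the archer, the cleric, the paladin | the dry ground: the goblin, the knight, the rogue]
6. Warden goes back to the marsh camp alone.  [the marsh camp: the archer, the cleric, the paladin | the dry ground: the goblin, the knight, the rogue]
7. Warden goes to the dry ground with the cleric.  [the marsh camp: the archer, the paladin | the dry ground: the cleric, the goblin, the knight, the rogue]
8. Warden goes back to the marsh camp alone.  [the marsh camp: the archer, the paladin | the dry ground: the cleric, the goblin, the knight, the rogue]
9. Warden goes to the dry ground with the paladin.  [the marsh camp: the archer | the dry ground: the cleric, the goblin, the knight, the paladin, the rogue]
10. Warden goes back to the marsh camp alone.  [the marsh camp: the archer | the dry ground: the cleric, the goblin, the knight, the paladin, the rogue]
11. Warden goes to the dry ground with the archer.  [the marsh camp: — | the dry ground: the archer, the cleric, the goblin, the knight, the paladin, the rogue]

11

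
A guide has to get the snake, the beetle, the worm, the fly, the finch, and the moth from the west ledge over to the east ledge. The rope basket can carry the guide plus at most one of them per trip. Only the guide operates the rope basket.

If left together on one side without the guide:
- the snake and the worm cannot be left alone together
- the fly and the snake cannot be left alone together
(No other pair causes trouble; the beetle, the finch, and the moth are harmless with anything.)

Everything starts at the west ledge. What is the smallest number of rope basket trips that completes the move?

Counting alone: the guide can take at most 1 across per trip to the east ledge, so moving all 6 needs at least 6 loaded trips out, with a return between consecutive ones — at least 11 crossings.
The safety rule pushes this higher. Following every safe sequence of crossings, the most of the 6 that can be at the east ledge as the rope basket arrives there on crossing 11 is 5 — never all 6.
So no plan with fewer than 13 crossings exists, and this one achieves 13:
1. Guide goes to the east ledge with the snake.  [the west ledge: the beetle, the finch, the fly, the moth, the worm | the east ledge: the snake]
2. Guide goes back to the west ledge alone.  [the west ledge: the beetle, the finch, the fly, the moth, the worm | the east ledge: the snake]
3. Guide goes to the east ledge with the beetle.  [the west ledge: the finch, the fly, the moth, the worm | the east ledge: the beetle, the snake]
4. Guide goes back to the west ledge alone.  [the west ledge: the finch, the fly, the moth, the worm | the east ledge: the beetle, the snake]
5. Guide goes to the east ledge with the worm.  [the west ledge: the finch, the fly, the moth | the east ledge: the beetle, the snake, the worm]
6. Guide goes back to the west ledge with the snake.  [the west ledge: the finch, the fly, the moth, the snake | the east ledge: the beetle, the worm]
7. Guide goes to the east ledge with the fly.  [the west ledge: the finch, the moth, the snake | the east ledge: the beetle, the fly, the worm]
8. Guide goes back to the west ledge alone.  [the west ledge: the finch, the moth, the snake | the east ledge: the beetle, the fly, the worm]
9. Guide goes to the east ledge with the finch.  [the west ledge: the moth, the snake | the east ledge: the beetle, the finch, the fly, the worm]
10. Guide goes back to the west ledge alone.  [the west ledge: the moth, the snake | the east ledge: the beetle, the finch, the fly, the worm]
11. Guide goes to the east ledge with the moth.  [the west ledge: the snake | the east ledge: the beetle, the finch, the fly, the moth, the worm]
12. Guide goes back to the west ledge alone.  [the west ledge: the snake | the east ledge: the beetle, the finch, the fly, the moth, the worm]
13. Guide goes to the east ledge with the snake.  [the west ledge: — | the east ledge: the beetle, the finch, the fly, the moth, the snake, the worm]

13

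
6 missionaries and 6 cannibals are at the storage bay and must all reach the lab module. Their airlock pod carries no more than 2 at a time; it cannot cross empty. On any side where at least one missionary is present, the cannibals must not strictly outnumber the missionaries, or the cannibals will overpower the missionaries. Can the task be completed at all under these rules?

No

Following every safe sequence of crossings from the start, the most of the 12 that can be at the lab module as the airlock pod arrives there on crossings 1, 3, 5, 7, 9 is 2, 3, 4, 5, 6 respectively; the best ever achieved is 6 of 12.
From crossing 11 on, no configuration arises that was not already reachable earlier: only 15 distinct safe configurations (who is on which side, and where the airlock pod is) can ever be reached, none of them has everyone across, and every continuation just revisits them. They are: 0 missionaries + 0 cannibals across (airlock pod back at the start); 0 missionaries + 1 cannibal across (airlock pod there); 0 missionaries + 1 cannibal across (airlock pod back at the start); 0 missionaries + 2 cannibals across (airlock pod there); 0 missionaries + 2 cannibals across (airlock pod back at the start); 0 missionaries + 3 cannibals across (airlock pod there); 0 missionaries + 3 cannibals across (airlock pod back at the start); 0 missionaries + 4 cannibals across (airlock pod there); 0 missionaries + 4 cannibals across (airlock pod back at the start); 0 missionaries + 5 cannibals across (airlock pod there); 0 missionaries + 5 cannibals across (airlock pod back at the start); 0 missionaries + 6 cannibals across (airlock pod there); 1 missionary + 1 cannibal across (airlock pod there); 1 missionary + 1 cannibal across (airlock pod back at the start); 2 missionaries + 2 cannibals across (airlock pod there). So no valid plan exists.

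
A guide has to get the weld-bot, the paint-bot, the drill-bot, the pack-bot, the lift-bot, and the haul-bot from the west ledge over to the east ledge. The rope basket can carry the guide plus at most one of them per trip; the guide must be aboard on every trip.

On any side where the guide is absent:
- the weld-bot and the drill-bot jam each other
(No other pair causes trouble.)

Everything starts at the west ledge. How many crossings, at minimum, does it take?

11

Counting alone: the guide can take at most 1 across per trip to the east ledge, so moving all 6 needs at least 6 loaded trips out, with a return between consecutive ones — at least 11 crossings.
The plan below uses exactly 11 crossings, so it is optimal:
1. Guide goes to the east ledge with the weld-bot.  [the west ledge: the drill-bot, the haul-bot, the lift-bot, the pack-bot, the paint-bot | the east ledge: the weld-bot]
2. Guide goes back to the west ledge alone.  [the west ledge: the drill-bot, the haul-bot, the lift-bot, the pack-bot, the paint-bot | the east ledge: the weld-bot]
3. Guide goes to the east ledge with the paint-bot.  [the west ledge: the drill-bot, the haul-bot, the lift-bot, the pack-bot | the east ledge: the paint-bot, the weld-bot]
4. Guide goes back to the west ledge alone.  [the west ledge: the drill-bot, the haul-bot, the lift-bot, the pack-bot | the east ledge: the paint-bot, the weld-bot]
5. Guide goes to the east ledge with the pack-bot.  [the west ledge: the drill-bot, the haul-bot, the lift-bot | the east ledge: the pack-bot, the paint-bot, the weld-bot]
6. Guide goes back to the west ledge alone.  [the west ledge: the drill-bot, the haul-bot, the lift-bot | the east ledge: the pack-bot, the paint-bot, the weld-bot]
7. Guide goes to the east ledge with the lift-bot.  [the west ledge: the drill-bot, the haul-bot | the east ledge: the lift-bot, the pack-bot, the paint-bot, the weld-bot]
8. Guide goes back to the west ledge alone.  [the west ledge: the drill-bot, the haul-bot | the east ledge: the lift-bot, the pack-bot, the paint-bot, the weld-bot]
9. Guide goes to the east ledge with the haul-bot.  [the west ledge: the drill-bot | the east ledge: the haul-bot, the lift-bot, the pack-bot, the paint-bot, the weld-bot]
10. Guide goes back to the west ledge alone.  [the west ledge: the drill-bot | the east ledge: the haul-bot, the lift-bot, the pack-bot, the paint-bot, the weld-bot]
11. Guide goes to the east ledge with the drill-bot.  [the west ledge: — | the east ledge: the drill-bot, the haul-bot, the lift-bot, the pack-bot, the paint-bot, the weld-bot]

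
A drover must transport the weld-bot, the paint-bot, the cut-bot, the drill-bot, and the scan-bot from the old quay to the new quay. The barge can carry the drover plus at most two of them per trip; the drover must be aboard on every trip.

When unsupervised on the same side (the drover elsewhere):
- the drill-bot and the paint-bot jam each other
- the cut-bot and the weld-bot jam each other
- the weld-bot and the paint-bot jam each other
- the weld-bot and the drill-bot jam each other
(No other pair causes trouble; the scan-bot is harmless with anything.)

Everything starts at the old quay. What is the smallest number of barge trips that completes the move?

Counting alone: the drover can take at most 2 across per trip to the new quay, so moving all 5 needs at least 3 loaded trips out, with a return between consecutive ones — at least 5 crossings.
The safety rule pushes this higher. Following every safe sequence of crossings, the most of the 5 that can be at the new quay as the barge arrives there on crossing 5 is 4 — never all 5.
So no plan with fewer than 7 crossings exists, and this one achieves 7:
1. Drover goes to the new quay with the paint-bot and the weld-bot.  [the old quay: the cut-bot, the drill-bot, the scan-bot | the new quay: the paint-bot, the weld-bot]
2. Drover goes back to the old quay with the weld-bot.  [the old quay: the cut-bot, the drill-bot, the scan-bot, the weld-bot | the new quay: the paint-bot]
3. Drover goes to the new quay with the cut-bot and the weld-bot.  [the old quay: the drill-bot, the scan-bot | the new quay: the cut-bot, the paint-bot, the weld-bot]
4. Drover goes back to the old quay with the weld-bot.  [the old quay: the drill-bot, the scan-bot, the weld-bot | the new quay: the cut-bot, the paint-bot]
5. Drover goes to the new quay with the scan-bot and the weld-bot.  [the old quay: the drill-bot | the new quay: the cut-bot, the paint-bot, the scan-bot, the weld-bot]
6. Drover goes back to the old quay with the weld-bot.  [the old quay: the drill-bot, the weld-bot | the new quay: the cut-bot, the paint-bot, the scan-bot]
7. Drover goes to the new quay with the drill-bot and the weld-bot.  [the old quay: — | the new quay: the cut-bot, the drill-bot, the paint-bot, the scan-bot, the weld-bot]

7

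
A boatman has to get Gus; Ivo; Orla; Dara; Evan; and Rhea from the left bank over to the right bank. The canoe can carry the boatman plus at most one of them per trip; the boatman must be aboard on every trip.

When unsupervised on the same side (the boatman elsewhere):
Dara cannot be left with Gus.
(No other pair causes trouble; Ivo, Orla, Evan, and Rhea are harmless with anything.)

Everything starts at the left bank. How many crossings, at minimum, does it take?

Counting alone: the boatman can take at most 1 across per trip to the right bank, so moving all 6 needs at least 6 loaded trips out, with a return between consecutive ones — at least 11 crossings.
The plan below uses exactly 11 crossings, so it is optimal:
1. Boatman goes to the right bank with Gus.  [the left bank: Dara, Evan, Ivo, Orla, Rhea | the right bank: Gus]
2. Boatman goes back to the left bank alone.  [the left bank: Dara, Evan, Ivo, Orla, Rhea | the right bank: Gus]
3. Boatman goes to the right bank with Ivo.  [the left bank: Dara, Evan, Orla, Rhea | the right bank: Gus, Ivo]
4. Boatman goes back to the left bank alone.  [the left bank: Dara, Evan, Orla, Rhea | the right bank: Gus, Ivo]
5. Boatman goes to the right bank with Orla.  [the left bank: Dara, Evan, Rhea | the right bank: Gus, Ivo, Orla]
6. Boatman goes back to the left bank alone.  [the left bank: Dara, Evan, Rhea | the right bank: Gus, Ivo, Orla]
7. Boatman goes to the right bank with Evan.  [the left bank: Dara, Rhea | the right bank: Evan, Gus, Ivo, Orla]
8. Boatman goes back to the left bank alone.  [the left bank: Dara, Rhea | the right bank: Evan, Gus, Ivo, Orla]
9. Boatman goes to the right bank with Rhea.  [the left bank: Dara | the right bank: Evan, Gus, Ivo, Orla, Rhea]
10. Boatman goes back to the left bank alone.  [the left bank: Dara | the right bank: Evan, Gus, Ivo, Orla, Rhea]
11. Boatman goes to the right bank with Dara.  [the left bank: — | the right bank: Dara, Evan, Gus, Ivo, Orla, Rhea]

11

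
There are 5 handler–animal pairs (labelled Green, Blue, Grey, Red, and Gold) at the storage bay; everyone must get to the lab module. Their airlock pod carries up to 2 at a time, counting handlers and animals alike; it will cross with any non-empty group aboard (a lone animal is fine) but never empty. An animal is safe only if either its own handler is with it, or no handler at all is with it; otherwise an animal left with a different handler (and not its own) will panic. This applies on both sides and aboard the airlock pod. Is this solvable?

Following every safe sequence of crossings from the start, the most of the 10 that can be at the lab module as the airlock pod arrives there on crossings 1, 3, 5, 7 is 2, 3, 4, 5 respectively; the best ever achieved is 5 of 10.
From crossing 9 on, no configuration arises that was not already reachable earlier: only 82 distinct safe configurations (who is on which side, and where the airlock pod is) can ever be reached, none of them has everyone across, and every continuation just revisits them. So no valid plan exists.

No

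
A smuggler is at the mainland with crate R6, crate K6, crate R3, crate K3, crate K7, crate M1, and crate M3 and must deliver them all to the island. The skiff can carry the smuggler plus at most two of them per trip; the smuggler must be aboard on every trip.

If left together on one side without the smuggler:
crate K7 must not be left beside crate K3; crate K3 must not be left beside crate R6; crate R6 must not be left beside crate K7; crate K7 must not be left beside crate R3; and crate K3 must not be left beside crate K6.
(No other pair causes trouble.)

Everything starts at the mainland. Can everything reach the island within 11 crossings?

Yes — this plan uses 11 crossings (≤ 11):
1. Smuggler goes to the island with crate K3 and crate K7.
2. Smuggler goes back to the mainland with crate K3.
3. Smuggler goes to the island with crate K6 and crate R6.
4. Smuggler goes back to the mainland with crate R6.
5. Smuggler goes to the island with crate R3 and crate R6.
6. Smuggler goes back to the mainland with crate K7.
7. Smuggler goes to the island with crate K3 and crate M1.
8. Smuggler goes back to the mainland with crate K3.
9. Smuggler goes to the island with crate K3 and crate M3.
10. Smuggler goes back to the mainland with crate K3.
11. Smuggler goes to the island with crate K3 and crate K7.

Yes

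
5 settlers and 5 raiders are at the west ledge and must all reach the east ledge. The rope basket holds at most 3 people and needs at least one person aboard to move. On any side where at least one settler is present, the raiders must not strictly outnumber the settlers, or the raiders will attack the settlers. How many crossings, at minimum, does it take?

11

Counting alone: each trip to the east ledge takes at most 3 across and each return brings at least 1 back, so after t trips out (and t−1 returns) at most 3t − (t−1) of the 10 are across; that first reaches 10 at t = 5, so at least 9 crossings are needed.
The safety rule pushes this higher. Following every safe sequence of crossings, the most of the 10 that can be at the east ledge as the rope basket arrives there on crossing 9 is 9 — never all 10.
So no plan with fewer than 11 crossings exists, and this one achieves 11:
1. 2 raiders → the east ledge.  (the west ledge: 5S 3R; the east ledge: 0S 2R)
2. 1 raider ← the west ledge.  (the west ledge: 5S 4R; the east ledge: 0S 1R)
3. 3 raiders → the east ledge.  (the west ledge: 5S 1R; the east ledge: 0S 4R)
4. 1 raider ← the west ledge.  (the west ledge: 5S 2R; the east ledge: 0S 3R)
5. 3 settlers → the east ledge.  (the west ledge: 2S 2R; the east ledge: 3S 3R)
6. 1 settler and 1 raider ← the west ledge.  (the west ledge: 3S 3R; the east ledge: 2S 2R)
7. 3 settlers → the east ledge.  (the west ledge: 0S 3R; the east ledge: 5S 2R)
8. 1 raider ← the west ledge.  (the west ledge: 0S 4R; the east ledge: 5S 1R)
9. 2 raiders → the east ledge.  (the west ledge: 0S 2R; the east ledge: 5S 3R)
10. 1 raider ← the west ledge.  (the west ledge: 0S 3R; the east ledge: 5S 2R)
11. 3 raiders → the east ledge.  (the west ledge: 0S 0R; the east ledge: 5S 5R)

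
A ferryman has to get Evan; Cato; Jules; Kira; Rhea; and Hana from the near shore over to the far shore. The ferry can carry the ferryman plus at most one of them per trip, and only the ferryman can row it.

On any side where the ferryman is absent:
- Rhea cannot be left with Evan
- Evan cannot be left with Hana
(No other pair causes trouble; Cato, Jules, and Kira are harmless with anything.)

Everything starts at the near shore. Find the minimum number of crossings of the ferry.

13

Counting alone: the ferryman can take at most 1 across per trip to the far shore, so moving all 6 needs at least 6 loaded trips out, with a return between consecutive ones — at least 11 crossings.
The safety rule pushes this higher. Following every safe sequence of crossings, the most of the 6 that can be at the far shore as the ferry arrives there on crossing 11 is 5 — never all 6.
So no plan with fewer than 13 crossings exists, and this one achieves 13:
1. Ferryman goes to the far shore with Evan.  [the near shore: Cato, Hana, Jules, Kira, Rhea | the far shore: Evan]
2. Ferryman goes back to the near shore alone.  [the near shore: Cato, Hana, Jules, Kira, Rhea | the far shore: Evan]
3. Ferryman goes to the far shore with Cato.  [the near shore: Hana, Jules, Kira, Rhea | the far shore: Cato, Evan]
4. Ferryman goes back to the near shore alone.  [the near shore: Hana, Jules, Kira, Rhea | the far shore: Cato, Evan]
5. Ferryman goes to the far shore with Jules.  [the near shore: Hana, Kira, Rhea | the far shore: Cato, Evan, Jules]
6. Ferryman goes back to the near shore alone.  [the near shore: Hana, Kira, Rhea | the far shore: Cato, Evan, Jules]
7. Ferryman goes to the far shore with Kira.  [the near shore: Hana, Rhea | the far shore: Cato, Evan, Jules, Kira]
8. Ferryman goes back to the near shore alone.  [the near shore: Hana, Rhea | the far shore: Cato, Evan, Jules, Kira]
9. Ferryman goes to the far shore with Rhea.  [the near shore: Hana | the far shore: Cato, Evan, Jules, Kira, Rhea]
10. Ferryman goes back to the near shore with Evan.  [the near shore: Evan, Hana | the far shore: Cato, Jules, Kira, Rhea]
11. Ferryman goes to the far shore with Hana.  [the near shore: Evan | the far shore: Cato, Hana, Jules, Kira, Rhea]
12. Ferryman goes back to the near shore alone.  [the near shore: Evan | the far shore: Cato, Hana, Jules, Kira, Rhea]
13. Ferryman goes to the far shore with Evan.  [the near shore: — | the far shore: Cato, Evan, Hana, Jules, Kira, Rhea]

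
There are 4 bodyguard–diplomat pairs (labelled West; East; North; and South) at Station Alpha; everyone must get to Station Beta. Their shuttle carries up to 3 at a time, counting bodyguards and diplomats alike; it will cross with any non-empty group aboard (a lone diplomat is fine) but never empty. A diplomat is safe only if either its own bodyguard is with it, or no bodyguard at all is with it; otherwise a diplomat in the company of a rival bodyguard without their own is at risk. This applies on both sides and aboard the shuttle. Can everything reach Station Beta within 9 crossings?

Yes — this plan uses 9 crossings (≤ 9):
1. bodyguard West and diplomat West cross → Station Beta.
2. bodyguard West crosses ← Station Alpha.
3. bodyguard East, bodyguard West, and diplomat East cross → Station Beta.
4. bodyguard West and diplomat West cross ← Station Alpha.
5. bodyguard North, bodyguard South, and bodyguard West cross → Station Beta.
6. diplomat East crosses ← Station Alpha.
7. diplomat East and diplomat West cross → Station Beta.
8. diplomat West crosses ← Station Alpha.
9. diplomat North, diplomat South, and diplomat West cross → Station Beta.

Yes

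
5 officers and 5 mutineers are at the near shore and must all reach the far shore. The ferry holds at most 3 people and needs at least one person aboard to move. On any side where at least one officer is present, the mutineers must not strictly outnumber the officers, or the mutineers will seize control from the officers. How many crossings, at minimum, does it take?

Counting alone: each trip to the far shore takes at most 3 across and each return brings at least 1 back, so after t trips out (and t−1 returns) at most 3t − (t−1) of the 10 are across; that first reaches 10 at t = 5, so at least 9 crossings are needed.
The safety rule pushes this higher. Following every safe sequence of crossings, the most of the 10 that can be at the far shore as the ferry arrives there on crossing 9 is 9 — never all 10.
So no plan with fewer than 11 crossings exists, and this one achieves 11:
1. 2 mutineers → the far shore.  (the near shore: 5O 3M; the far shore: 0O 2M)
2. 1 mutineer ← the near shore.  (the near shore: 5O 4M; the far shore: 0O 1M)
3. 3 mutineers → the far shore.  (the near shore: 5O 1M; the far shore: 0O 4M)
4. 1 mutineer ← the near shore.  (the near shore: 5O 2M; the far shore: 0O 3M)
5. 3 officers → the far shore.  (the near shore: 2O 2M; the far shore: 3O 3M)
6. 1 officer and 1 mutineer ← the near shore.  (the near shore: 3O 3M; the far shore: 2O 2M)
7. 3 officers → the far shore.  (the near shore: 0O 3M; the far shore: 5O 2M)
8. 1 mutineer ← the near shore.  (the near shore: 0O 4M; the far shore: 5O 1M)
9. 2 mutineers → the far shore.  (the near shore: 0O 2M; the far shore: 5O 3M)
10. 1 mutineer ← the near shore.  (the near shore: 0O 3M; the far shore: 5O 2M)
11. 3 mutineers → the far shore.  (the near shore: 0O 0M; the far shore: 5O 5M)

11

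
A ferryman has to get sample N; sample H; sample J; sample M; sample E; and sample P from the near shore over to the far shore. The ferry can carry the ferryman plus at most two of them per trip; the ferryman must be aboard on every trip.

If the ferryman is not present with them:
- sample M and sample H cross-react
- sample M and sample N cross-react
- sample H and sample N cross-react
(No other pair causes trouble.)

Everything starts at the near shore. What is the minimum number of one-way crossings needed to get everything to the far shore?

9

Counting alone: the ferryman can take at most 2 across per trip to the far shore, so moving all 6 needs at least 3 loaded trips out, with a return between consecutive ones — at least 5 crossings.
The safety rule pushes this higher. Following every safe sequence of crossings, the most of the 6 that can be at the far shore as the ferry arrives there on crossings 5, 7 is 4, 5 respectively — never all 6.
So no plan with fewer than 9 crossings exists, and this one achieves 9:
1. Ferryman goes to the far shore with sample H and sample N.  [the near shore: sample E, sample J, sample M, sample P | the far shore: sample H, sample N]
2. Ferryman goes back to the near shore with sample N.  [the near shore: sample E, sample J, sample M, sample N, sample P | the far shore: sample H]
3. Ferryman goes to the far shore with sample J and sample N.  [the near shore: sample E, sample M, sample P | the far shore: sample H, sample J, sample N]
4. Ferryman goes back to the near shore with sample N.  [the near shore: sample E, sample M, sample N, sample P | the far shore: sample H, sample J]
5. Ferryman goes to the far shore with sample E and sample N.  [the near shore: sample M, sample P | the far shore: sample E, sample H, sample J, sample N]
6. Ferryman goes back to the near shore with sample N.  [the near shore: sample M, sample N, sample P | the far shore: sample E, sample H, sample J]
7. Ferryman goes to the far shore with sample N and sample P.  [the near shore: sample M | the far shore: sample E, sample H, sample J, sample N, sample P]
8. Ferryman goes back to the near shore with sample N.  [the near shore: sample M, sample N | the far shore: sample E, sample H, sample J, sample P]
9. Ferryman goes to the far shore with sample M and sample N.  [the near shore: — | the far shore: sample E, sample H, sample J, sample M, sample N, sample P]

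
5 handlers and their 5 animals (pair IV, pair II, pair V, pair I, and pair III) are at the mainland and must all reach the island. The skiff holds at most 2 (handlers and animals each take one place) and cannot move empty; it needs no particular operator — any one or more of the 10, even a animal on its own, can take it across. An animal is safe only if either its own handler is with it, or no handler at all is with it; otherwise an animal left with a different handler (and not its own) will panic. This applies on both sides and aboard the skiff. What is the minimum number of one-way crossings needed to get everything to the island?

Following every safe sequence of crossings from the start, the most of the 10 that can be at the island as the skiff arrives there on crossings 1, 3, 5, 7 is 2, 3, 4, 5 respectively; the best ever achieved is 5 of 10.
From crossing 9 on, no configuration arises that was not already reachable earlier: only 82 distinct safe configurations (who is on which side, and where the skiff is) can ever be reached, none of them has everyone across, and every continuation just revisits them. So no valid plan exists.

impossible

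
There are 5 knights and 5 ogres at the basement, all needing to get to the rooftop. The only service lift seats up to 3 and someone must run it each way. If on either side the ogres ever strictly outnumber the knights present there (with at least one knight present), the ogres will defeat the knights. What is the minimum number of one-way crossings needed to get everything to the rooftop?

11

Counting alone: each trip to the rooftop takes at most 3 across and each return brings at least 1 back, so after t trips out (and t−1 returns) at most 3t − (t−1) of the 10 are across; that first reaches 10 at t = 5, so at least 9 crossings are needed.
The safety rule pushes this higher. Following every safe sequence of crossings, the most of the 10 that can be at the rooftop as the service lift arrives there on crossing 9 is 9 — never all 10.
So no plan with fewer than 11 crossings exists, and this one achieves 11:
1. 2 ogres → the rooftop.  (the basement: 5K 3O; the rooftop: 0K 2O)
2. 1 ogre ← the basement.  (the basement: 5K 4O; the rooftop: 0K 1O)
3. 3 ogres → the rooftop.  (the basement: 5K 1O; the rooftop: 0K 4O)
4. 1 ogre ← the basement.  (the basement: 5K 2O; the rooftop: 0K 3O)
5. 3 knights → the rooftop.  (the basement: 2K 2O; the rooftop: 3K 3O)
6. 1 knight and 1 ogre ← the basement.  (the basement: 3K 3O; the rooftop: 2K 2O)
7. 3 knights → the rooftop.  (the basement: 0K 3O; the rooftop: 5K 2O)
8. 1 ogre ← the basement.  (the basement: 0K 4O; the rooftop: 5K 1O)
9. 2 ogres → the rooftop.  (the basement: 0K 2O; the rooftop: 5K 3O)
10. 1 ogre ← the basement.  (the basement: 0K 3O; the rooftop: 5K 2O)
11. 3 ogres → the rooftop.  (the basement: 0K 0O; the rooftop: 5K 5O)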